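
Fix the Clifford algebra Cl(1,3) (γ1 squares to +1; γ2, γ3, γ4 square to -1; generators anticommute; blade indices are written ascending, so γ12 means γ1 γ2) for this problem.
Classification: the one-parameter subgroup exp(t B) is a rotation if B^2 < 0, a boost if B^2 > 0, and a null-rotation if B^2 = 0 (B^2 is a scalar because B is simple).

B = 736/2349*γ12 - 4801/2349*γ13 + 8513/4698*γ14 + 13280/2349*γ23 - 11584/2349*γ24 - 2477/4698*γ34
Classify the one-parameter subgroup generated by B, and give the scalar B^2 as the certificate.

B^2 term by term: the squares give (736/2349)^2*(γ12)^2 + (-4801/2349)^2*(γ13)^2 + (8513/4698)^2*(γ14)^2 + (13280/2349)^2*(γ23)^2 + (-11584/2349)^2*(γ24)^2 + (-2477/4698)^2*(γ34)^2 = 541696/5517801*(+1) + 23049601/5517801*(+1) + 72471169/22071204*(+1) + 176358400/5517801*(-1) + 134189056/5517801*(-1) + 6135529/22071204*(-1) = -49 (each basis 2-blade squares to minus the product of its generators' squares); cross terms between blades sharing an index anticommute and cancel; the commuting (index-disjoint) pairs give grade-4 terms 2*c*c'*(blade product), which cancel blade by blade — γ1234: -1823072/5517801 - 111229568/5517801 + 113052640/5517801 = 0 — confirming B is simple. So B^2 = -49.
Answer: rotation, certificate B^2 = -49. B^2 = -49 is basis-independent, so its sign is the whole story.


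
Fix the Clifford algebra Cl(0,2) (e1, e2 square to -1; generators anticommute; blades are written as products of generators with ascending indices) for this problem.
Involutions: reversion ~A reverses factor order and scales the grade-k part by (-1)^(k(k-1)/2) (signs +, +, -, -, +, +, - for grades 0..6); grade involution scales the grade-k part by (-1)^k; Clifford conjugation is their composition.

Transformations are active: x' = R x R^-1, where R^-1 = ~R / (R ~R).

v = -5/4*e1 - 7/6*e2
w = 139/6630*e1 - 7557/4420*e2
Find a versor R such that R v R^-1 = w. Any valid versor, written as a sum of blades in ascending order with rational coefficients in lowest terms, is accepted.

Sketch: the shared square -421/144 makes R = v + w = -16297/13260*e1 - 38141/13260*e2 the natural versor; its sandwich fixes that direction, negates (v - w)/2, and sends v to w.
Answer: -16297/13260*e1 - 38141/13260*e2


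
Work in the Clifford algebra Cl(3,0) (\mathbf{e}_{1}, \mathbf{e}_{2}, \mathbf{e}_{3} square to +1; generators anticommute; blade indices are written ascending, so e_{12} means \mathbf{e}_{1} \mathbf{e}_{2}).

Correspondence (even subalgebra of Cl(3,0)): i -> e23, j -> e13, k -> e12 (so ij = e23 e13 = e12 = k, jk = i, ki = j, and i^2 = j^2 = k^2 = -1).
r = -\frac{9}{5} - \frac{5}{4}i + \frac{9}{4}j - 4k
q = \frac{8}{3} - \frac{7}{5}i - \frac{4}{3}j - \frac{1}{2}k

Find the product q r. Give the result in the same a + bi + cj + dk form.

In blades: q = \frac{8}{3} - \frac{1}{2} e_{12} - \frac{4}{3} e_{13} - \frac{7}{5} e_{23}, r = -\frac{9}{5} - 4 e_{12} + \frac{9}{4} e_{13} - \frac{5}{4} e_{23}.
Distribute q over r term by term (generator squares from the signature, products reordered to ascending indices): (\frac{8}{3})*r = -\frac{24}{5} - \frac{32}{3} e_{12} + 6 e_{13} - \frac{10}{3} e_{23}; (-\frac{1}{2} e_{12})*r = -2 + \frac{9}{10} e_{12} + \frac{5}{8} e_{13} + \frac{9}{8} e_{23}; (-\frac{4}{3} e_{13})*r = 3 - \frac{5}{3} e_{12} + \frac{12}{5} e_{13} + \frac{16}{3} e_{23}; (-\frac{7}{5} e_{23})*r = -\frac{7}{4} - \frac{63}{20} e_{12} - \frac{28}{5} e_{13} + \frac{63}{25} e_{23}.
Sum: -\frac{111}{20} - \frac{175}{12} e_{12} + \frac{137}{40} e_{13} + \frac{1129}{200} e_{23}; translating back through the correspondence:
Answer: -\frac{111}{20} + \frac{1129}{200}i + \frac{137}{40}j - \frac{175}{12}k


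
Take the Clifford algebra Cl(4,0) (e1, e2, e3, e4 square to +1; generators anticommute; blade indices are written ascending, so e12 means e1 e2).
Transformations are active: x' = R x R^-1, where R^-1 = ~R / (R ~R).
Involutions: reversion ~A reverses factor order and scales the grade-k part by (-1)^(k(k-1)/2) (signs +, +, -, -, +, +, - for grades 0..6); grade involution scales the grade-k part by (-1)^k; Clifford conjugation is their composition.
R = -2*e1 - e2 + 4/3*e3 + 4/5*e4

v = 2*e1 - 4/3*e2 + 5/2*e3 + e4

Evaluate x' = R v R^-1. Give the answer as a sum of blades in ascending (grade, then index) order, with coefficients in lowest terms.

~R = -2*e1 - e2 + 4/3*e3 + 4/5*e4, and R ~R = 1669/225, so R^-1 = ~R / (1669/225).
R v = 22/15 + 14/3*e12 - 23/3*e13 - 18/5*e14 - 13/18*e23 + 1/15*e24 - 2/3*e34
Answer: -4658/1669*e1 + 4696/5007*e2 - 6585/3338*e3 - 1141/1669*e4


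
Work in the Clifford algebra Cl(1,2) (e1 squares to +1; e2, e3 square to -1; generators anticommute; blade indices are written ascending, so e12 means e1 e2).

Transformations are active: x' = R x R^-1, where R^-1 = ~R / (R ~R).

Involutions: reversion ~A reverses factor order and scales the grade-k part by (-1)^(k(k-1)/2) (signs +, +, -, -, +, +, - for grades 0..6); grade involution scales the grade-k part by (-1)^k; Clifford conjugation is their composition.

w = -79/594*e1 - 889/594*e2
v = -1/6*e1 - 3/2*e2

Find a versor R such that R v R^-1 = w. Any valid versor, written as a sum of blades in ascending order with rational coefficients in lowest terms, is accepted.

R = v + w = -89/297*e1 - 890/297*e2 works: the equal norms (-20/9) guarantee its sandwich swaps v into w.
Answer: -89/297*e1 - 890/297*e2


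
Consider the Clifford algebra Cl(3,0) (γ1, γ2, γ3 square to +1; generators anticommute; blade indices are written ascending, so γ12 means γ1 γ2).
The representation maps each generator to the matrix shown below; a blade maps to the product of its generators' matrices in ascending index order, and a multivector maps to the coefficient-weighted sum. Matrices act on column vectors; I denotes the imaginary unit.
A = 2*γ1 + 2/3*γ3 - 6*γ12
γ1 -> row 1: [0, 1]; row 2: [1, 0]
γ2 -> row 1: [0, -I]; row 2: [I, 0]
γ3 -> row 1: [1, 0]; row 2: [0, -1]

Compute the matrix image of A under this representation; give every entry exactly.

Bivector images (products of the table entries): rho(γ12) = rho(γ1)rho(γ2) = row 1: [I, 0]; row 2: [0, -I].
M = (2)*rho(γ1) + (2/3)*rho(γ3) + (-6)*rho(γ12), summed entrywise:
Answer: row 1: [2/3 - 6*I, 2]; row 2: [2, -2/3 + 6*I]


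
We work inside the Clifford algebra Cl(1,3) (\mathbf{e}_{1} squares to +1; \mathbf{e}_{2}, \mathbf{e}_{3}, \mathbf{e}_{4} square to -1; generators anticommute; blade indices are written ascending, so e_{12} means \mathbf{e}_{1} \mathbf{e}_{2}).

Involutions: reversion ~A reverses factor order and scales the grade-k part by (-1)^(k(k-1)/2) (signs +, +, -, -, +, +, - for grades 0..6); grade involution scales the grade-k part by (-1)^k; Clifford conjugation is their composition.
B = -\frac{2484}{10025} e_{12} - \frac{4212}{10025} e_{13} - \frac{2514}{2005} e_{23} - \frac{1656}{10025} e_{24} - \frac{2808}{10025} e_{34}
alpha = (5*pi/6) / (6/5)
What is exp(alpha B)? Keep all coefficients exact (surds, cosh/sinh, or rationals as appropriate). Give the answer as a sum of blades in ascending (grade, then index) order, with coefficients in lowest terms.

B^2 term by term: the squares give (-\frac{2484}{10025})^2*(e_{12})^2 + (-\frac{4212}{10025})^2*(e_{13})^2 + (-\frac{2514}{2005})^2*(e_{23})^2 + (-\frac{1656}{10025})^2*(e_{24})^2 + (-\frac{2808}{10025})^2*(e_{34})^2 = \frac{6170256}{100500625}*(+1) + \frac{17740944}{100500625}*(+1) + \frac{6320196}{4020025}*(-1) + \frac{2742336}{100500625}*(-1) + \frac{7884864}{100500625}*(-1) = -\frac{36}{25} (each basis 2-blade squares to minus the product of its generators' squares); cross terms between blades sharing an index anticommute and cancel; the commuting (index-disjoint) pairs give grade-4 terms 2*c*c'*(blade product), which cancel blade by blade — e_{1234}: \frac{13950144}{100500625} - \frac{13950144}{100500625} = 0 — confirming B is simple. So B^2 = -\frac{36}{25}.
B^2 = -\frac{36}{25} — the series telescopes trigonometrically here: l = \frac{6}{5}, alpha*l = \frac{5 \pi}{6}, so exp(alpha B) = cos(\frac{5 \pi}{6}) + (sin(\frac{5 \pi}{6})/(\frac{6}{5}))*B = - \frac{\sqrt{3}}{2} + (\frac{5}{12})*B.
Answer: - \frac{\sqrt{3}}{2} - \frac{207}{2005} e_{12} - \frac{351}{2005} e_{13} - \frac{419}{802} e_{23} - \frac{138}{2005} e_{24} - \frac{234}{2005} e_{34}


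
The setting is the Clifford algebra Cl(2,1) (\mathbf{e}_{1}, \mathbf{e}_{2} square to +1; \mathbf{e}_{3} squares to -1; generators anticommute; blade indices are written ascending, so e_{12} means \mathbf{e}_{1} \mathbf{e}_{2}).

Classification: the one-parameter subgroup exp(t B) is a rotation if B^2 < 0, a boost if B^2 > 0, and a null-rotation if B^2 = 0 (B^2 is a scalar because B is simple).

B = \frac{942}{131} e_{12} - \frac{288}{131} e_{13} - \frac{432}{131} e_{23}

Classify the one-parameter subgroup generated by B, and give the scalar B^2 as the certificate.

B^2 term by term: the squares give (\frac{942}{131})^2*(e_{12})^2 + (-\frac{288}{131})^2*(e_{13})^2 + (-\frac{432}{131})^2*(e_{23})^2 = \frac{887364}{17161}*(-1) + \frac{82944}{17161}*(+1) + \frac{186624}{17161}*(+1) = -36 (each basis 2-blade squares to minus the product of its generators' squares); cross terms between blades sharing an index anticommute and cancel. So B^2 = -36.
Answer: rotation, certificate B^2 = -36. No conjugation can change B^2 = -36; the sign gives the class.


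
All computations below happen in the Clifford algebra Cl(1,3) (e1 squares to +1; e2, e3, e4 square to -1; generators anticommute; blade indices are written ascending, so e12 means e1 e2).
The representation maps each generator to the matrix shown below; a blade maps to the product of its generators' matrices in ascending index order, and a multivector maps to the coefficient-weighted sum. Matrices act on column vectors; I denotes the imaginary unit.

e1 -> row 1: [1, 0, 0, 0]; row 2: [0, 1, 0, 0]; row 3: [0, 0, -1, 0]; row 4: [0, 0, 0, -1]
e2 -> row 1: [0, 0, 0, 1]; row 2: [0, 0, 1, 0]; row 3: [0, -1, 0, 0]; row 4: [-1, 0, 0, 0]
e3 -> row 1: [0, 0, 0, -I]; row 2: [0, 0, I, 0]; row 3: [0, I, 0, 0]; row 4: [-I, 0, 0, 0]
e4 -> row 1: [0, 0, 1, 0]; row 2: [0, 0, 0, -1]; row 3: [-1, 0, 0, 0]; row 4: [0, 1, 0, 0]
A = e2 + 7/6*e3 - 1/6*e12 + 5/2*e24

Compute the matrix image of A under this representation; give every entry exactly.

Bivector images (products of the table entries): rho(e12) = rho(e1)rho(e2) = row 1: [0, 0, 0, 1]; row 2: [0, 0, 1, 0]; row 3: [0, 1, 0, 0]; row 4: [1, 0, 0, 0]; rho(e24) = rho(e2)rho(e4) = row 1: [0, 1, 0, 0]; row 2: [-1, 0, 0, 0]; row 3: [0, 0, 0, 1]; row 4: [0, 0, -1, 0].
M = (1)*rho(e2) + (7/6)*rho(e3) + (-1/6)*rho(e12) + (5/2)*rho(e24), summed entrywise:
Answer: row 1: [0, 5/2, 0, 5/6 - 7*I/6]; row 2: [-5/2, 0, 5/6 + 7*I/6, 0]; row 3: [0, -7/6 + 7*I/6, 0, 5/2]; row 4: [-7/6 - 7*I/6, 0, -5/2, 0]


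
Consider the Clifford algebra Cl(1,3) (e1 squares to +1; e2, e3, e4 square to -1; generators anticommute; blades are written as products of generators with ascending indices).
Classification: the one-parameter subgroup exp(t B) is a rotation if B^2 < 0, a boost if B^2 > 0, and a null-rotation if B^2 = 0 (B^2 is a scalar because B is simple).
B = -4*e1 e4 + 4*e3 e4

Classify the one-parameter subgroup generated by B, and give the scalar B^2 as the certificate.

B^2 term by term: the squares give (-4)^2*(e1 e4)^2 + (4)^2*(e3 e4)^2 = 16*(+1) + 16*(-1) = 0 (each basis 2-blade squares to minus the product of its generators' squares); cross terms between blades sharing an index anticommute and cancel. So B^2 = 0.
Answer: null-rotation, certificate B^2 = 0. Note: conjugating B changes its blade decomposition but never the scalar B^2 = 0, whose sign settles the classification.


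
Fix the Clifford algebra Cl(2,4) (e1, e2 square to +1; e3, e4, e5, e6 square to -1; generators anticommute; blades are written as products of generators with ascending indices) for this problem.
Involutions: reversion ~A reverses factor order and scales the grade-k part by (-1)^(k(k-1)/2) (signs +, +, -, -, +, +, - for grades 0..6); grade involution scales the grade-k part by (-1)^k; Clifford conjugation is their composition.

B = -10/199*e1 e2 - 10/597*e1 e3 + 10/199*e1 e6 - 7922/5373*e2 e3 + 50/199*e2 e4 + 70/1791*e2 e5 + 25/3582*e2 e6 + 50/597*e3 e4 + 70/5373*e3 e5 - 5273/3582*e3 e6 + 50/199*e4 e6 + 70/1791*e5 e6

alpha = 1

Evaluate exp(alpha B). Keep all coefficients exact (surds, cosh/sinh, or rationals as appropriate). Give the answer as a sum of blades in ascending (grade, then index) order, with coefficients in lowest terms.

B^2 term by term: the squares give (-10/199)^2*(e1 e2)^2 + (-10/597)^2*(e1 e3)^2 + (10/199)^2*(e1 e6)^2 + (-7922/5373)^2*(e2 e3)^2 + (50/199)^2*(e2 e4)^2 + (70/1791)^2*(e2 e5)^2 + (25/3582)^2*(e2 e6)^2 + (50/597)^2*(e3 e4)^2 + (70/5373)^2*(e3 e5)^2 + (-5273/3582)^2*(e3 e6)^2 + (50/199)^2*(e4 e6)^2 + (70/1791)^2*(e5 e6)^2 = 100/39601*(-1) + 100/356409*(+1) + 100/39601*(+1) + 62758084/28869129*(+1) + 2500/39601*(+1) + 4900/3207681*(+1) + 625/12830724*(+1) + 2500/356409*(-1) + 4900/28869129*(-1) + 27804529/12830724*(-1) + 2500/39601*(-1) + 4900/3207681*(-1) = 0 (each basis 2-blade squares to minus the product of its generators' squares); cross terms between blades sharing an index anticommute and cancel; the commuting (index-disjoint) pairs give grade-4 terms 2*c*c'*(blade product), which cancel blade by blade — e1 e2 e3 e4: -1000/118803 + 1000/118803 = 0; e1 e2 e3 e5: -1400/1069227 + 1400/1069227 = 0; e1 e2 e3 e6: 52730/356409 + 250/1069227 - 158440/1069227 = 0; e1 e2 e4 e6: -1000/39601 + 1000/39601 = 0; e1 e2 e5 e6: -1400/356409 + 1400/356409 = 0; e1 e3 e4 e6: -1000/118803 + 1000/118803 = 0; e1 e3 e5 e6: -1400/1069227 + 1400/1069227 = 0; e2 e3 e4 e5: -7000/1069227 + 7000/1069227 = 0; e2 e3 e4 e6: -792200/1069227 + 263650/356409 + 1250/1069227 = 0; e2 e3 e5 e6: -1109080/9623043 + 369110/3207681 + 1750/9623043 = 0; e2 e4 e5 e6: 7000/356409 - 7000/356409 = 0; e3 e4 e5 e6: 7000/1069227 - 7000/1069227 = 0 — confirming B is simple. So B^2 = 0.
B^2 = 0, so the series truncates immediately: exp(alpha B) = 1 + alpha B (parabolic case).
Answer: 1 - 10/199*e1 e2 - 10/597*e1 e3 + 10/199*e1 e6 - 7922/5373*e2 e3 + 50/199*e2 e4 + 70/1791*e2 e5 + 25/3582*e2 e6 + 50/597*e3 e4 + 70/5373*e3 e5 - 5273/3582*e3 e6 + 50/199*e4 e6 + 70/1791*e5 e6


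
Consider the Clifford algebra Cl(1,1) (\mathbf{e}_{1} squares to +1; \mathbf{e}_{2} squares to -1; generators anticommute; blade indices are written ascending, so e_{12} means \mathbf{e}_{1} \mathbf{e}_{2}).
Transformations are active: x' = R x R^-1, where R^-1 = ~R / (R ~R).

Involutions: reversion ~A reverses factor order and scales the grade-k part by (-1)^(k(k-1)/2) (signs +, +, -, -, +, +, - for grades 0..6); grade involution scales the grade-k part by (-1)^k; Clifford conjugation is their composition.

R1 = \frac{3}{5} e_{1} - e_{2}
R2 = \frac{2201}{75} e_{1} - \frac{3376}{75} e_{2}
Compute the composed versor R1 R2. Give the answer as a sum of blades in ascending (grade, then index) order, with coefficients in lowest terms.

Distribute over the terms of R1 (each basis-blade product reordered to ascending indices, repeated generators contracted through their squares):
(\frac{3}{5} e_{1}) R2 = \frac{2201}{125} - \frac{3376}{125} e_{12}
(-e_{2}) R2 = -\frac{3376}{75} + \frac{2201}{75} e_{12}
Summing the partial products and collecting blades:
Answer: -\frac{10277}{375} + \frac{877}{375} e_{12}


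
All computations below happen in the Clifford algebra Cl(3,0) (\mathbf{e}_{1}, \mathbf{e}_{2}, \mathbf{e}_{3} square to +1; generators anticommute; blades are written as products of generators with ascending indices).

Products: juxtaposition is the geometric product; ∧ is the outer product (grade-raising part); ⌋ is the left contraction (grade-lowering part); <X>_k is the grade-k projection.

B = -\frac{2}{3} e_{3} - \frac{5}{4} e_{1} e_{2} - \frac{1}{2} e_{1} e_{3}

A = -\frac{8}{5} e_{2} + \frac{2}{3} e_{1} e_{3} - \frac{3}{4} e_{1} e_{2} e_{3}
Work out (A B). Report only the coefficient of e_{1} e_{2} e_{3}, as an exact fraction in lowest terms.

step 1: \frac{1}{3} - \frac{22}{9} e_{1} + \frac{3}{8} e_{2} - \frac{15}{16} e_{3} + \frac{1}{2} e_{1} e_{2} + \frac{7}{30} e_{2} e_{3} - \frac{4}{5} e_{1} e_{2} e_{3}
Answer: -\frac{4}{5}


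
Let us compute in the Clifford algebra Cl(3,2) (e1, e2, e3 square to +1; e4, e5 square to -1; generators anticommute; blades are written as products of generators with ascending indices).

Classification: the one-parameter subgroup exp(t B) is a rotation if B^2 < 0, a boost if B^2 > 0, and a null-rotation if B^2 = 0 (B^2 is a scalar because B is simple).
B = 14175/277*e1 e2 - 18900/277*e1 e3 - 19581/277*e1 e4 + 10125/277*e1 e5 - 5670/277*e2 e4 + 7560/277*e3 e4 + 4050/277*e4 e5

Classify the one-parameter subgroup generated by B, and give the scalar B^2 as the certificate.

B^2 term by term: the squares give (14175/277)^2*(e1 e2)^2 + (-18900/277)^2*(e1 e3)^2 + (-19581/277)^2*(e1 e4)^2 + (10125/277)^2*(e1 e5)^2 + (-5670/277)^2*(e2 e4)^2 + (7560/277)^2*(e3 e4)^2 + (4050/277)^2*(e4 e5)^2 = 200930625/76729*(-1) + 357210000/76729*(-1) + 383415561/76729*(+1) + 102515625/76729*(+1) + 32148900/76729*(+1) + 57153600/76729*(+1) + 16402500/76729*(-1) = 9 (each basis 2-blade squares to minus the product of its generators' squares); cross terms between blades sharing an index anticommute and cancel; the commuting (index-disjoint) pairs give grade-4 terms 2*c*c'*(blade product), which cancel blade by blade — e1 e2 e3 e4: 214326000/76729 - 214326000/76729 = 0; e1 e2 e4 e5: 114817500/76729 - 114817500/76729 = 0; e1 e3 e4 e5: -153090000/76729 + 153090000/76729 = 0 — confirming B is simple. So B^2 = 9.
Answer: boost, certificate B^2 = 9. B^2 = 9 is basis-independent, so its sign is the whole story.


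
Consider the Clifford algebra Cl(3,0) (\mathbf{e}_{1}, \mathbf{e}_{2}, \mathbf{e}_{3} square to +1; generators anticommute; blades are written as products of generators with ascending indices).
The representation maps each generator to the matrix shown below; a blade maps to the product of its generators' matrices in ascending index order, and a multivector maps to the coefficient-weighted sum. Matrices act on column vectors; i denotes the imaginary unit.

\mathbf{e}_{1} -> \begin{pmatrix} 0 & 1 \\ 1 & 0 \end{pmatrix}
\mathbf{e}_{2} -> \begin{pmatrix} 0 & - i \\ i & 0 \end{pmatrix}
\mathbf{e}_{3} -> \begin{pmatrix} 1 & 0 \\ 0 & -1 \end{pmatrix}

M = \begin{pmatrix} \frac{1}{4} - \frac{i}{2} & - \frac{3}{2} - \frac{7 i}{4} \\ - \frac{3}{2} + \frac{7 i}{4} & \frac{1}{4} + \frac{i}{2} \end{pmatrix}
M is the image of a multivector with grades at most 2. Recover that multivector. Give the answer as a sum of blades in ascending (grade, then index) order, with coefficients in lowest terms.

Method: 1, rho(e_{1}), rho(e_{2}), rho(e_{3}) form a trace-orthogonal basis of the 2x2 complex matrices (tr(X Y) = 2 if X = Y, else 0), so M = m0*1 + m1*rho(e_{1}) + m2*rho(e_{2}) + m3*rho(e_{3}) with m0 = tr(M)/2 = \frac{1}{4}, m1 = tr(M rho(e_{1}))/2 = - \frac{3}{2}, m2 = tr(M rho(e_{2}))/2 = \frac{7}{4}, m3 = tr(M rho(e_{3}))/2 = - \frac{i}{2}.
Multiplying table entries, the bivector images are rho(e_{1} e_{2}) = i*rho(e_{3}), rho(e_{1} e_{3}) = -i*rho(e_{2}), rho(e_{2} e_{3}) = i*rho(e_{1}); with real blade coefficients the real parts of m0..m3 are the coefficients of 1, e_{1}, e_{2}, e_{3} and the imaginary parts give the bivectors (e_{2} e_{3}: Im m1, e_{1} e_{3}: -Im m2, e_{1} e_{2}: Im m3).
Answer: \frac{1}{4} - \frac{3}{2} e_{1} + \frac{7}{4} e_{2} - \frac{1}{2} e_{1} e_{2}


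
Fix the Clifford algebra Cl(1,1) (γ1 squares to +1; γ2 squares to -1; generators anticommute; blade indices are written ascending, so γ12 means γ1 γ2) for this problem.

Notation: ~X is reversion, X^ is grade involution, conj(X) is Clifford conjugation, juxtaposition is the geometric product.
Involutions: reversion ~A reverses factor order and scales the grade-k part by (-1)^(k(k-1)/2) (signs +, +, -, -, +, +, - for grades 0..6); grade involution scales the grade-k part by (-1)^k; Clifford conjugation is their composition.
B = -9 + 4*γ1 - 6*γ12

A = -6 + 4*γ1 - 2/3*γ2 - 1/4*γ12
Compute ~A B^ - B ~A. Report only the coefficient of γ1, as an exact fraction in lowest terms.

first term: 73/2 - 8*γ1 - 17*γ2 + 373/12*γ12
second term: 137/2 - 64*γ1 + 31*γ2 + 373/12*γ12
Answer: 56


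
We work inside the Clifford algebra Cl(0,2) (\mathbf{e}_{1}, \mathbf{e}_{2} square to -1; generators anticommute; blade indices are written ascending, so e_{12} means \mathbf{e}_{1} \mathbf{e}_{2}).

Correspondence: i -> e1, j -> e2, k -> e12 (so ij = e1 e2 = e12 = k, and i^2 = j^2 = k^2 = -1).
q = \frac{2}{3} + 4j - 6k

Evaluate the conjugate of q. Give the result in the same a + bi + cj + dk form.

In blades: q = \frac{2}{3} + 4 e_{2} - 6 e_{12}.
Conjugation here is Clifford conjugation: the scalar is fixed and the grade-1 and grade-2 blades all flip sign, giving \frac{2}{3} - 4 e_{2} + 6 e_{12}; translating back:
Answer: \frac{2}{3} - 4j + 6k


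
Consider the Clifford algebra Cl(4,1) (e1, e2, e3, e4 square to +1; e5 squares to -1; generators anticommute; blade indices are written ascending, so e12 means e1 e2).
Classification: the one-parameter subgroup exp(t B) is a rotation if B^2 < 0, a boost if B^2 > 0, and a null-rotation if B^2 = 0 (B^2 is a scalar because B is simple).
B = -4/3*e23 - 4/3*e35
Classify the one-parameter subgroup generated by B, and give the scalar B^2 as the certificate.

B^2 term by term: the squares give (-4/3)^2*(e23)^2 + (-4/3)^2*(e35)^2 = 16/9*(-1) + 16/9*(+1) = 0 (each basis 2-blade squares to minus the product of its generators' squares); cross terms between blades sharing an index anticommute and cancel. So B^2 = 0.
Answer: null-rotation, certificate B^2 = 0. Why this suffices: the scalar 0 survives any versor conjugation, so its sign alone determines the class however B is presented.


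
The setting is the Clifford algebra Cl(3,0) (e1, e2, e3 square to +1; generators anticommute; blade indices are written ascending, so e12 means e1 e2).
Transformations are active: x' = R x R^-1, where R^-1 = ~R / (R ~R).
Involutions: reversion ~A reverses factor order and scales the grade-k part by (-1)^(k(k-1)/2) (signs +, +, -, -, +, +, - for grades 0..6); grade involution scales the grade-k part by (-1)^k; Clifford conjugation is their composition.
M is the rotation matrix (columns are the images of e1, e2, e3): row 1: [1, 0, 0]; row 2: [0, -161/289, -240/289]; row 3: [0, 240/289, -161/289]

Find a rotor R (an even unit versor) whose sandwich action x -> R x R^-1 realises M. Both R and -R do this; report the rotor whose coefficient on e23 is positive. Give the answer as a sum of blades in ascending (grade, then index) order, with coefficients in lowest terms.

Method: write R = a + b12*e12 + b13*e13 + b23*e23 with a^2 + b12^2 + b13^2 + b23^2 = 1 (so R^-1 = ~R). Expanding the columns R e_j ~R gives tr M = 4a^2 - 1 and, from the antisymmetric part, M21 - M12 = -4a*b12, M13 - M31 = 4a*b13, M32 - M23 = -4a*b23.
Here tr M = -33/289, so a^2 = (1 + tr M)/4 = 64/289 and a = ±8/17. Taking a = 8/17: M21 - M12 = 0, M13 - M31 = 0, M32 - M23 = 480/289, giving b12 = 0, b13 = 0, b23 = -15/17, i.e. R = 8/17 - 15/17*e23.
Its e23 coefficient is negative, so report the other preimage -R.
Answer: -8/17 + 15/17*e23. Note: both R and -R realise this M (trace -33/289); the covering map identifies them, and the e23-coefficient sign is the tie-breaker.


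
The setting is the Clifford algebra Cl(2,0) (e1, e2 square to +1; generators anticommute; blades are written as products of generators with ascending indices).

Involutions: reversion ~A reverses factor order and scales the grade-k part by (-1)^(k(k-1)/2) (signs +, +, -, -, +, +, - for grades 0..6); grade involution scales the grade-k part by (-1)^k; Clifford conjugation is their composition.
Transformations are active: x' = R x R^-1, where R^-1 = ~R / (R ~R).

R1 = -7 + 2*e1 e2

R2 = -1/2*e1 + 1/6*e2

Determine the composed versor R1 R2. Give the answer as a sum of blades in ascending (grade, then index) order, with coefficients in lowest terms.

Distribute over the terms of R1 (each basis-blade product reordered to ascending indices, repeated generators contracted through their squares):
(-7) R2 = 7/2*e1 - 7/6*e2
(2*e1 e2) R2 = 1/3*e1 + e2
Summing the partial products and collecting blades:
Answer: 23/6*e1 - 1/6*e2


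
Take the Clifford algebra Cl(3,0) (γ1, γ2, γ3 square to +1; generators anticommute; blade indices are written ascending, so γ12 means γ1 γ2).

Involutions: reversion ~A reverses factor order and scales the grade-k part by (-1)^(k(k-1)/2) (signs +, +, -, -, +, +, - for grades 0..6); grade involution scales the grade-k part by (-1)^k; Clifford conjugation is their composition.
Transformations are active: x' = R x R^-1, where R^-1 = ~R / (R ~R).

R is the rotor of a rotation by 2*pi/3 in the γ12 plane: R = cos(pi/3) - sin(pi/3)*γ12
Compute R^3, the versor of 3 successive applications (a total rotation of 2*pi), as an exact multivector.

Because a rotor carries half the rotation angle, composing 3 copies of this γ12-plane rotor multiplies the phase: 3*(pi/3) = pi, hence R^3 = cos(pi) - sin(pi)*γ12.
cos(pi) = -1 and sin(pi) = 0, so R^3 = -1. The total rotation 2*pi is 1 full turn, so every vector returns to itself, yet the rotor is -1, on the OTHER sheet of the double cover (an odd number of 2*pi turns).
Answer: -1


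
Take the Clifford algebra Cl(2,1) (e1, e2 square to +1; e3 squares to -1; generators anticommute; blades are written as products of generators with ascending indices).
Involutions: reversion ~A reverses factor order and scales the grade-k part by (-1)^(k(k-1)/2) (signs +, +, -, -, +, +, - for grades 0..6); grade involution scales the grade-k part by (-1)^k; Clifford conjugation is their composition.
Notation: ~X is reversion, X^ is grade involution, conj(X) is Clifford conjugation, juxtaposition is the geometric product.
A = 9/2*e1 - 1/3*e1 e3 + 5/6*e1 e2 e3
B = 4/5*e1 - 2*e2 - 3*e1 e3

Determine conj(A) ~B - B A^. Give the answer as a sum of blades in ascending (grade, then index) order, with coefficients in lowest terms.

first term: -13/5 - 5/2*e2 - 413/30*e3 + 9*e1 e2 + 5/3*e1 e3 + 2/3*e2 e3 + 2/3*e1 e2 e3
second term: -13/5 - 5/2*e2 - 413/30*e3 - 9*e1 e2 - 5/3*e1 e3 - 2/3*e2 e3 - 2/3*e1 e2 e3
Answer: 18*e1 e2 + 10/3*e1 e3 + 4/3*e2 e3 + 4/3*e1 e2 e3


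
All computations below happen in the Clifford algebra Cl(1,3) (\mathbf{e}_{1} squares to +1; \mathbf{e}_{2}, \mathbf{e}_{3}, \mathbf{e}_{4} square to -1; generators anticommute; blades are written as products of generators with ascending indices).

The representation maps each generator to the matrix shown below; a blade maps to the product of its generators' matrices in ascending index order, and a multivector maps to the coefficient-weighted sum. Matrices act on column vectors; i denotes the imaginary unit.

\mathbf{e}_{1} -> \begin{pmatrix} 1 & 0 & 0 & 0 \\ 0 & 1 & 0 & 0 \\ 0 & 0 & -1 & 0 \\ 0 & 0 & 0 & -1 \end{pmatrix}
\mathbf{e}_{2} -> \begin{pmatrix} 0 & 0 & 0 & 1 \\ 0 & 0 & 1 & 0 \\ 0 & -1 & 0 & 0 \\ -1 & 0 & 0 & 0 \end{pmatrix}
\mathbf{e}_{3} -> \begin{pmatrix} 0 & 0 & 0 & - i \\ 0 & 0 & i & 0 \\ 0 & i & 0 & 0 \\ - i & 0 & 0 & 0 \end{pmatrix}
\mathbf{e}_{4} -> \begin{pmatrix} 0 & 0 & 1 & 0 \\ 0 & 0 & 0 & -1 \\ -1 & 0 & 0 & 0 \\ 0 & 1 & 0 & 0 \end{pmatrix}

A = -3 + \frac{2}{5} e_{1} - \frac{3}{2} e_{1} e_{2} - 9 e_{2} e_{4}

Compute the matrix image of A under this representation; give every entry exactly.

Bivector images (products of the table entries): rho(e_{1} e_{2}) = rho(\mathbf{e}_{1})rho(\mathbf{e}_{2}) = \begin{pmatrix} 0 & 0 & 0 & 1 \\ 0 & 0 & 1 & 0 \\ 0 & 1 & 0 & 0 \\ 1 & 0 & 0 & 0 \end{pmatrix}; rho(e_{2} e_{4}) = rho(\mathbf{e}_{2})rho(\mathbf{e}_{4}) = \begin{pmatrix} 0 & 1 & 0 & 0 \\ -1 & 0 & 0 & 0 \\ 0 & 0 & 0 & 1 \\ 0 & 0 & -1 & 0 \end{pmatrix}.
M = (-3)*1 + (\frac{2}{5})*rho(e_{1}) + (-\frac{3}{2})*rho(e_{1} e_{2}) + (-9)*rho(e_{2} e_{4}), summed entrywise (1 is the identity matrix):
Answer: \begin{pmatrix} - \frac{13}{5} & -9 & 0 & - \frac{3}{2} \\ 9 & - \frac{13}{5} & - \frac{3}{2} & 0 \\ 0 & - \frac{3}{2} & - \frac{17}{5} & -9 \\ - \frac{3}{2} & 0 & 9 & - \frac{17}{5} \end{pmatrix}


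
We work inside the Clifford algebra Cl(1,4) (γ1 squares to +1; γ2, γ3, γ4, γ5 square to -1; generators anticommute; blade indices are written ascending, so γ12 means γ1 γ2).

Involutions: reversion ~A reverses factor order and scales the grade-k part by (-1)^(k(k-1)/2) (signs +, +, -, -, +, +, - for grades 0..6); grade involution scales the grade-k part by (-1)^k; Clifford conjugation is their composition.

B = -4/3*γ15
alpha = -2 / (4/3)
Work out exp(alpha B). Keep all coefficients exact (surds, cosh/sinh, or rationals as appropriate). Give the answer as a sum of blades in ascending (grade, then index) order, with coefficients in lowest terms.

B^2 = (-4/3)^2*(γ15)^2 = 16/9*(+1) = 16/9 (a basis 2-blade squares to minus the product of its generators' squares).
B^2 = 16/9 — hyperbolic case — the even/odd split gives cosh and sinh: l = 4/3, alpha*l = -2, so exp(alpha B) = cosh(-2) + (sinh(-2)/(4/3))*B = cosh(2) + (-3*sinh(2)/4)*B.
Answer: cosh(2) + sinh(2)*γ15


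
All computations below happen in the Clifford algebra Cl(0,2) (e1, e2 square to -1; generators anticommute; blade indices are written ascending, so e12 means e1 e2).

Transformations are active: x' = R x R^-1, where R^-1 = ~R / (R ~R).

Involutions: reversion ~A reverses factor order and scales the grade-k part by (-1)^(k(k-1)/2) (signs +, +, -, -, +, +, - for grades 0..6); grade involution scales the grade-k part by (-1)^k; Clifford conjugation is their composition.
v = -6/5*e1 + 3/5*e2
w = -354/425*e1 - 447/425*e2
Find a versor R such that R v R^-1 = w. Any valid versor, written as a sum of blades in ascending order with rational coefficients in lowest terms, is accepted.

R = v + w = -864/425*e1 - 192/425*e2 works: the equal norms (-9/5) guarantee its sandwich swaps v into w.
Answer: -864/425*e1 - 192/425*e2


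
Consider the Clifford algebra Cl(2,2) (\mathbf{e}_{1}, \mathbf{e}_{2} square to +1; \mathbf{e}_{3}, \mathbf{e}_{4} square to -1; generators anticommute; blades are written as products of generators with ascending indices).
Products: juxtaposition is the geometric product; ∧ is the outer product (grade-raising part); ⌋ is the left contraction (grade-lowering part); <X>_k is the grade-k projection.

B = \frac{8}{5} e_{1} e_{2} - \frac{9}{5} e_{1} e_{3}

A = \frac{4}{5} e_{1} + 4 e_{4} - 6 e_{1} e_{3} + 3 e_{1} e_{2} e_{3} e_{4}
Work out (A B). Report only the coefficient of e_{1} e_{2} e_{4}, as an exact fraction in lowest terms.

step 1: \frac{54}{5} + \frac{32}{25} e_{2} - \frac{36}{25} e_{3} - \frac{48}{5} e_{2} e_{3} + \frac{27}{5} e_{2} e_{4} - \frac{24}{5} e_{3} e_{4} + \frac{32}{5} e_{1} e_{2} e_{4} - \frac{36}{5} e_{1} e_{3} e_{4}
Answer: \frac{32}{5}


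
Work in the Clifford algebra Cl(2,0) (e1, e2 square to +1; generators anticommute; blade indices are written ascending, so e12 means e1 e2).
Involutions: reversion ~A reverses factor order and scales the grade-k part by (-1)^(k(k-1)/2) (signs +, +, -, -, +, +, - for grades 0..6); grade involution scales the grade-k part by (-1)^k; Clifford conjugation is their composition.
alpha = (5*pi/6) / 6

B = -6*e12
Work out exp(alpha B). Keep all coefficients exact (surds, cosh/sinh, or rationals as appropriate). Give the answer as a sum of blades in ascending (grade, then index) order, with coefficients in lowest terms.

B^2 = (-6)^2*(e12)^2 = 36*(-1) = -36 (a basis 2-blade squares to minus the product of its generators' squares).
B^2 = -36 — the series telescopes trigonometrically here: l = 6, alpha*l = 5*pi/6, so exp(alpha B) = cos(5*pi/6) + (sin(5*pi/6)/6)*B = -sqrt(3)/2 + (1/12)*B.
Answer: -sqrt(3)/2 - 1/2*e12


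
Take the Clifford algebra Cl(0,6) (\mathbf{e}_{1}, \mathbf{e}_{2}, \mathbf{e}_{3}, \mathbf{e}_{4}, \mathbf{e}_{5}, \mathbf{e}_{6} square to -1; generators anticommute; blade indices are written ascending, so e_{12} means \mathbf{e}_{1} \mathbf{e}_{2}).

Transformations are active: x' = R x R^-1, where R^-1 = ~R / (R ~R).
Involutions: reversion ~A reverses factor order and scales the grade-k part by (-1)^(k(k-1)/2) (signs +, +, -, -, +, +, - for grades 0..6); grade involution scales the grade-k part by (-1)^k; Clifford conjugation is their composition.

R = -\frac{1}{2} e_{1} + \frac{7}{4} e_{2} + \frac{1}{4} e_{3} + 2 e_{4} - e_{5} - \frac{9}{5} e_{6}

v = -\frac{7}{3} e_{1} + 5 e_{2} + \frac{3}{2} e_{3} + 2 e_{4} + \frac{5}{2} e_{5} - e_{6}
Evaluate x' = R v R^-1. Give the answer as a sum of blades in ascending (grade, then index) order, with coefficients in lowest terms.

~R = -\frac{1}{2} e_{1} + \frac{7}{4} e_{2} + \frac{1}{4} e_{3} + 2 e_{4} - e_{5} - \frac{9}{5} e_{6}, and R ~R = -\frac{2323}{200}, so R^-1 = ~R / (-\frac{2323}{200}).
R v = -\frac{1631}{120} + \frac{19}{12} e_{12} - \frac{1}{6} e_{13} + \frac{11}{3} e_{14} - \frac{43}{12} e_{15} - \frac{37}{10} e_{16} + \frac{11}{8} e_{23} - \frac{13}{2} e_{24} + \frac{75}{8} e_{25} + \frac{29}{4} e_{26} - \frac{5}{2} e_{34} + \frac{17}{8} e_{35} + \frac{49}{20} e_{36} + 7 e_{45} + \frac{8}{5} e_{46} + \frac{11}{2} e_{56}
Answer: \frac{2702}{2323} e_{1} - \frac{12605}{13938} e_{2} - \frac{6376}{6969} e_{3} + \frac{18682}{6969} e_{4} - \frac{67465}{13938} e_{5} - \frac{7463}{2323} e_{6}


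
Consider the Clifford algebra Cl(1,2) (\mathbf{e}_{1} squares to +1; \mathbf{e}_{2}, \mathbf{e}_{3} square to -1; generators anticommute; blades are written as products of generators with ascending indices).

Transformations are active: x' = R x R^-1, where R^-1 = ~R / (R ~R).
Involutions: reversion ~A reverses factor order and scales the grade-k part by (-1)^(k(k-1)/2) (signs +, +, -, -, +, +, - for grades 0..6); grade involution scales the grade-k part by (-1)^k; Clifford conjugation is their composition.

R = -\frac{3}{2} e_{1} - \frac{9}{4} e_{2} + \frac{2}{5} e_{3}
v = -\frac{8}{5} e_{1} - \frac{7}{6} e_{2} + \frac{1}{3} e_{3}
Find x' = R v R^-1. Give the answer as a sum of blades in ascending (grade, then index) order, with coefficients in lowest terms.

~R = -\frac{3}{2} e_{1} - \frac{9}{4} e_{2} + \frac{2}{5} e_{3}, and R ~R = -\frac{1189}{400}, so R^-1 = ~R / (-\frac{1189}{400}).
R v = -\frac{43}{120} - \frac{37}{20} e_{1} e_{2} + \frac{7}{50} e_{1} e_{3} - \frac{17}{60} e_{2} e_{3}
Answer: \frac{7362}{5945} e_{1} + \frac{4453}{7134} e_{2} - \frac{845}{3567} e_{3}


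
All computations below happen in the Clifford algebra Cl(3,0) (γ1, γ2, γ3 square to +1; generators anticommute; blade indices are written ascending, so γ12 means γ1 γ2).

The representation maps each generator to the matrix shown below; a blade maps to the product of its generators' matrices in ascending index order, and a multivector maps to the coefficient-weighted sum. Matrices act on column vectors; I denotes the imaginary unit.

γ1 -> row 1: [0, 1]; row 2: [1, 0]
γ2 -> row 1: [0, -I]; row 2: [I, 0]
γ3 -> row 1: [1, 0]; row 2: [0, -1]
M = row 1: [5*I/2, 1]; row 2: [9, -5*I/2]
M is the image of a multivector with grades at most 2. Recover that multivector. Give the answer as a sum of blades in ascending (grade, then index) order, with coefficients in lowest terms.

Method: 1, rho(γ1), rho(γ2), rho(γ3) form a trace-orthogonal basis of the 2x2 complex matrices (tr(X Y) = 2 if X = Y, else 0), so M = m0*1 + m1*rho(γ1) + m2*rho(γ2) + m3*rho(γ3) with m0 = tr(M)/2 = 0, m1 = tr(M rho(γ1))/2 = 5, m2 = tr(M rho(γ2))/2 = -4*I, m3 = tr(M rho(γ3))/2 = 5*I/2.
Multiplying table entries, the bivector images are rho(γ12) = I*rho(γ3), rho(γ13) = -I*rho(γ2), rho(γ23) = I*rho(γ1); with real blade coefficients the real parts of m0..m3 are the coefficients of 1, γ1, γ2, γ3 and the imaginary parts give the bivectors (γ23: Im m1, γ13: -Im m2, γ12: Im m3).
Answer: 5*γ1 + 5/2*γ12 + 4*γ13


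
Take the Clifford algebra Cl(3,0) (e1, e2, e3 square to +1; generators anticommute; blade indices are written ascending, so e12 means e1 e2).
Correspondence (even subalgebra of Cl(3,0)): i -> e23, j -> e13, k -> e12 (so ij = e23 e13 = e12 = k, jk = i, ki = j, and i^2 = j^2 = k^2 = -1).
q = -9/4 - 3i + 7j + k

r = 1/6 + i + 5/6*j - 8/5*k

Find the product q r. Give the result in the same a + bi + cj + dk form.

In blades: q = -9/4 + e12 + 7*e13 - 3*e23, r = 1/6 - 8/5*e12 + 5/6*e13 + e23.
Distribute q over r term by term (generator squares from the signature, products reordered to ascending indices): (-9/4)*r = -3/8 + 18/5*e12 - 15/8*e13 - 9/4*e23; (e12)*r = 8/5 + 1/6*e12 + e13 - 5/6*e23; (7*e13)*r = -35/6 - 7*e12 + 7/6*e13 - 56/5*e23; (-3*e23)*r = 3 - 5/2*e12 - 24/5*e13 - 1/2*e23.
Sum: -193/120 - 86/15*e12 - 541/120*e13 - 887/60*e23; translating back through the correspondence:
Answer: -193/120 - 887/60*i - 541/120*j - 86/15*k


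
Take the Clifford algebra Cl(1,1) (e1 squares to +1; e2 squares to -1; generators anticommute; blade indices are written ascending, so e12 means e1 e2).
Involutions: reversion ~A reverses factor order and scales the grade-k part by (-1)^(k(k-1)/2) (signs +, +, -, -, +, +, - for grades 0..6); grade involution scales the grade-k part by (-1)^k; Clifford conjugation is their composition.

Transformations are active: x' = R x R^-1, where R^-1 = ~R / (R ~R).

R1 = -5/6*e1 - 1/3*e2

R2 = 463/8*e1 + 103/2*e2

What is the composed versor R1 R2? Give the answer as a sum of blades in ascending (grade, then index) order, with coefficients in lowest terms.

Distribute over the terms of R1 (each basis-blade product reordered to ascending indices, repeated generators contracted through their squares):
(-5/6*e1) R2 = -2315/48 - 515/12*e12
(-1/3*e2) R2 = 103/6 + 463/24*e12
Summing the partial products and collecting blades:
Answer: -497/16 - 189/8*e12


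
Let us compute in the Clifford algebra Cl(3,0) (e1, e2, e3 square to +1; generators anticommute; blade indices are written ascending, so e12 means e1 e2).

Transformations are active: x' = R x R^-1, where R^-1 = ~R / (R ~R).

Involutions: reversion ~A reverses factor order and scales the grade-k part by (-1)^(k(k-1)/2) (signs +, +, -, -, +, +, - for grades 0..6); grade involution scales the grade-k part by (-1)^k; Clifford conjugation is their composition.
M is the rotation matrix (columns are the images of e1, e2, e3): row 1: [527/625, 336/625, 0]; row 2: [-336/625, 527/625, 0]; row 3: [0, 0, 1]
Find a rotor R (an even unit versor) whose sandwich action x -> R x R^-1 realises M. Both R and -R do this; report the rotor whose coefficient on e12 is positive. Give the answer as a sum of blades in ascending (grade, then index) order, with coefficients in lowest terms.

Method: write R = a + b12*e12 + b13*e13 + b23*e23 with a^2 + b12^2 + b13^2 + b23^2 = 1 (so R^-1 = ~R). Expanding the columns R e_j ~R gives tr M = 4a^2 - 1 and, from the antisymmetric part, M21 - M12 = -4a*b12, M13 - M31 = 4a*b13, M32 - M23 = -4a*b23.
Here tr M = 1679/625, so a^2 = (1 + tr M)/4 = 576/625 and a = ±24/25. Taking a = 24/25: M21 - M12 = -672/625, M13 - M31 = 0, M32 - M23 = 0, giving b12 = 7/25, b13 = 0, b23 = 0, i.e. R = 24/25 + 7/25*e12.
Its e12 coefficient is already positive.
Answer: 24/25 + 7/25*e12. Uniqueness: Spin(3) -> SO(3) maps R and -R to the same rotation of trace 1679/625; fixing the sign of the e12 coefficient removes the ambiguity.


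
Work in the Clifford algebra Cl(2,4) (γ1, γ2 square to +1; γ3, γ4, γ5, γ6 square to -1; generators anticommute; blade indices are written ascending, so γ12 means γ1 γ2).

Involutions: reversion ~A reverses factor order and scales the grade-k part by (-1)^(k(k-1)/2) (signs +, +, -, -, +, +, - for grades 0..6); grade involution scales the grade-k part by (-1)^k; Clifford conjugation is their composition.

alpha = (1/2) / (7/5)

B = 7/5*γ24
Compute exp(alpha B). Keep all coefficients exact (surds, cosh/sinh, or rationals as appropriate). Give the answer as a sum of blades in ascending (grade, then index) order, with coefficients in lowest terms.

B^2 = (7/5)^2*(γ24)^2 = 49/25*(+1) = 49/25 (a basis 2-blade squares to minus the product of its generators' squares).
B^2 = 49/25 — since the square is positive, the closed form is hyperbolic: l = 7/5, alpha*l = 1/2, so exp(alpha B) = cosh(1/2) + (sinh(1/2)/(7/5))*B = cosh(1/2) + (5*sinh(1/2)/7)*B.
Answer: cosh(1/2) + sinh(1/2)*γ24
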